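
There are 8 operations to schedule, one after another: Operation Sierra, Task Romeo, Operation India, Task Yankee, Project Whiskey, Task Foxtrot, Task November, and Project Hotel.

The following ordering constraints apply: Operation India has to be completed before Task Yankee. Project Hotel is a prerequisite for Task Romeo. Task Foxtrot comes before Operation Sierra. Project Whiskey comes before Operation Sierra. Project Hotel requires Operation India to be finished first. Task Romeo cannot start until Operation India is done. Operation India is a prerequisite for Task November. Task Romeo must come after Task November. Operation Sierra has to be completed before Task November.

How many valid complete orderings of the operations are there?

164

3 operations have no prerequisites (Operation India, Project Whiskey, Task Foxtrot), so any of them could come first.
Enumerating by repeatedly choosing an available operation (one whose prerequisites are all placed) gives 164 distinct complete orderings.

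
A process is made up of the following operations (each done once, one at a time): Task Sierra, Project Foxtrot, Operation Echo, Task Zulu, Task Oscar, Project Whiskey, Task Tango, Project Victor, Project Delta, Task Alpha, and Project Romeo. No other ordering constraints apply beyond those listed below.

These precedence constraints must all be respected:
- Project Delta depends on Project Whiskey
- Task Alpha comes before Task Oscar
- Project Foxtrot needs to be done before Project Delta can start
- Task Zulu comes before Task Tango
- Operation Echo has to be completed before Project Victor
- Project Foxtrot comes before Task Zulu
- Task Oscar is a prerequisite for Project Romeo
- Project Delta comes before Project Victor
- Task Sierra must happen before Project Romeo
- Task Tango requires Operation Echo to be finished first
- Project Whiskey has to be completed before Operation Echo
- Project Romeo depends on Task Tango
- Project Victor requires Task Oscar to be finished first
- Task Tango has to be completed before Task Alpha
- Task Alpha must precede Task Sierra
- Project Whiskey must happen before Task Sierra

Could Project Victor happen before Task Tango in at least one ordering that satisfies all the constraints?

No

Following Task Tango → Task Alpha → Task Oscar → Project Victor, Task Tango must precede Project Victor in every valid ordering.
Hence Project Victor can never be scheduled before Task Tango.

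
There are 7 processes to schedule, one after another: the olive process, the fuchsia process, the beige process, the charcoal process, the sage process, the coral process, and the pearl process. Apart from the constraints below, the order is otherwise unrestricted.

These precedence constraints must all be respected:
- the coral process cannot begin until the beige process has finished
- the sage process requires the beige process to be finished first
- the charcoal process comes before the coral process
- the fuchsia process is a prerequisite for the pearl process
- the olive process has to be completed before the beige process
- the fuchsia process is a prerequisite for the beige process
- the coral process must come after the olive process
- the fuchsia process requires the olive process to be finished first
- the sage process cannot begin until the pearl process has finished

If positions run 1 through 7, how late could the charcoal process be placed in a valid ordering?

6

Following the constraints forward from the charcoal process, its only required successor is the coral process.
With 1 mandatory successor out of 7 processes total, the latest slot for the charcoal process is 7−1 = 6, and it's reachable by doing all non-successors before the charcoal process.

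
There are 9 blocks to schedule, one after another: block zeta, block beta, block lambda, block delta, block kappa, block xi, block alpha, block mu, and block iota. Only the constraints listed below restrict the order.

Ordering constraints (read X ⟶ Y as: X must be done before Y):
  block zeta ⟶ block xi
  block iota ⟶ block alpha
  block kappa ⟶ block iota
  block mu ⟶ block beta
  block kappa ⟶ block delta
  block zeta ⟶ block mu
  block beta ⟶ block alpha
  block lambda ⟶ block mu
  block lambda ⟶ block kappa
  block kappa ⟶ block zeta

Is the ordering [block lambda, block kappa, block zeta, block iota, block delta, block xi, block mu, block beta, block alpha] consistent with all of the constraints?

Going through the constraints one by one, each required predecessor appears earlier in the sequence than its dependent — e.g. block lambda (position 1) is before block mu (position 7), as required.

Yes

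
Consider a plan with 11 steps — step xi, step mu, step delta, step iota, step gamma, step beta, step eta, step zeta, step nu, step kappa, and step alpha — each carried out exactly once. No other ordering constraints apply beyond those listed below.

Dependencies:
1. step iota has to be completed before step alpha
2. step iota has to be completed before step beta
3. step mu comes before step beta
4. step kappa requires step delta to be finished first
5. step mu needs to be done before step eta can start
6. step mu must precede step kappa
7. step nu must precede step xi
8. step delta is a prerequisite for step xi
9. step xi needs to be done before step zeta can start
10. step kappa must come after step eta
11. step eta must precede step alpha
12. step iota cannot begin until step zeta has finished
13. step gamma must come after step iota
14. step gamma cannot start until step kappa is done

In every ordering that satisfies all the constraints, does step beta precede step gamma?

No

Step beta and step gamma are not related by any chain of constraints.
There exist valid orderings with step gamma before step beta, so step beta is not required to come first.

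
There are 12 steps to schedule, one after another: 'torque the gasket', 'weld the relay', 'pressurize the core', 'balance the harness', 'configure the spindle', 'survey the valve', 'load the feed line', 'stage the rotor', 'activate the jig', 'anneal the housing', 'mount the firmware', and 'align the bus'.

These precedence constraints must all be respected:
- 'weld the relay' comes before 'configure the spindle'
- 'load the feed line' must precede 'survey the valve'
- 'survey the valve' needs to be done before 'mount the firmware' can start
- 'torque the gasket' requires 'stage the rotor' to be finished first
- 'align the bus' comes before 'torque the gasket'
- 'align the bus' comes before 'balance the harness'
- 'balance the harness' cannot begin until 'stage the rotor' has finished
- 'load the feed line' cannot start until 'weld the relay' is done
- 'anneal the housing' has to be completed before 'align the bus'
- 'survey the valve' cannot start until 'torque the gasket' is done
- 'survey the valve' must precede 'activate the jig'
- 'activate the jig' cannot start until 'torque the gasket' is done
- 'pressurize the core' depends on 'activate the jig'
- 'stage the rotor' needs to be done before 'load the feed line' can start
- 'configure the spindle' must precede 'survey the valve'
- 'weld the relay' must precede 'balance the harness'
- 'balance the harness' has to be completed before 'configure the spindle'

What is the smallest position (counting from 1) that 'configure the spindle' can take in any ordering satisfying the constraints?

6

The steps that are forced before 'configure the spindle', directly or transitively, are 'weld the relay', 'balance the harness', 'stage the rotor', 'anneal the housing', 'align the bus'. That's 5 steps.
With 5 mandatory predecessors, the earliest 'configure the spindle' can sit is position 5+1 = 6, and placing just those 5 first achieves it.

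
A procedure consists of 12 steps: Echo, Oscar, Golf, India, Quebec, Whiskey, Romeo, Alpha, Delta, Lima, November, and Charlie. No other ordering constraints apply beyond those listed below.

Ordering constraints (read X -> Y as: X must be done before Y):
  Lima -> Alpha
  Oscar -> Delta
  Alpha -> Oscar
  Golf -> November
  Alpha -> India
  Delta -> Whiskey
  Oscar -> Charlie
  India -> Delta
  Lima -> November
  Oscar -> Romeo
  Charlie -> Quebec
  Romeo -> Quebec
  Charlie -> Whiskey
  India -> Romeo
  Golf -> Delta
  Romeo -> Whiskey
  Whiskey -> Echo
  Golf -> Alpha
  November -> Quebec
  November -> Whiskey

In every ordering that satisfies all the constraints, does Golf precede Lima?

No

Nothing in the constraints links Golf and Lima; they are unordered relative to each other.
So Golf can come before Lima or after — it is not forced.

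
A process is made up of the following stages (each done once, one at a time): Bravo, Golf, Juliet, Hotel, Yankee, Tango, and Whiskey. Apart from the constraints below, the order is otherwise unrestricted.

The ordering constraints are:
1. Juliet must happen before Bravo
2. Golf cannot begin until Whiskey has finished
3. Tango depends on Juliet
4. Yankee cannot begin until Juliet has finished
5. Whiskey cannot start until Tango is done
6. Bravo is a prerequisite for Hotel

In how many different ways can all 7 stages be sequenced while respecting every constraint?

Only Juliet has no prerequisites, so it must go first.
Counting all ways to extend the partial order to a total order gives 60.

60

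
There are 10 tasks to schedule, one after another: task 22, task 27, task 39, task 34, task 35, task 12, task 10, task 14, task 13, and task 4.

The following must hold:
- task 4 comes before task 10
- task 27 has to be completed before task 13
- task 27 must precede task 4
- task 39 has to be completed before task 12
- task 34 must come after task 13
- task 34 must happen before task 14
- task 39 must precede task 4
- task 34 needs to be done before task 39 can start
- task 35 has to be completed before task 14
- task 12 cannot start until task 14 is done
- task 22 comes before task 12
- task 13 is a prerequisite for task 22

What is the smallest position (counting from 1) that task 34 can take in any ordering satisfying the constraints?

3

Every task that must precede task 34 has to come before it. Tracing all chains that end at task 34, those tasks are: task 27, task 13 — 2 in total.
So at minimum 2 tasks come before task 34, putting task 34 no earlier than position 3. That position is achievable by scheduling exactly those predecessors first.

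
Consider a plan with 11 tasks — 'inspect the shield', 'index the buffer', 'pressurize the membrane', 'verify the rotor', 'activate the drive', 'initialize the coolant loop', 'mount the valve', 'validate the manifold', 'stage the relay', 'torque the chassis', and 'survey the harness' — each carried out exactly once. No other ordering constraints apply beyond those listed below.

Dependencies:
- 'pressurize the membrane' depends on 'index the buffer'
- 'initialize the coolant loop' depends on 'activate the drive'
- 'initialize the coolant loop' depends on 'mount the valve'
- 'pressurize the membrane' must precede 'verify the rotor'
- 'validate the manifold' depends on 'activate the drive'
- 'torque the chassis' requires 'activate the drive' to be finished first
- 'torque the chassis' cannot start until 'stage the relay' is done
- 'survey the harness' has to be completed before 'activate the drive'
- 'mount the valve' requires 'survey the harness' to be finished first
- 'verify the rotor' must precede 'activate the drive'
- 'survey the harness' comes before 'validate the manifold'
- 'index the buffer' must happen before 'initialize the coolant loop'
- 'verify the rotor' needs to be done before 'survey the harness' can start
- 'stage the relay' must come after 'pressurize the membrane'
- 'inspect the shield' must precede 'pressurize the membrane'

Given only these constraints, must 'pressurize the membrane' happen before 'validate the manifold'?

There is a constraint chain 'pressurize the membrane' → 'verify the rotor' → 'survey the harness' → 'validate the manifold'.
Hence 'pressurize the membrane' necessarily comes before 'validate the manifold'.

Yes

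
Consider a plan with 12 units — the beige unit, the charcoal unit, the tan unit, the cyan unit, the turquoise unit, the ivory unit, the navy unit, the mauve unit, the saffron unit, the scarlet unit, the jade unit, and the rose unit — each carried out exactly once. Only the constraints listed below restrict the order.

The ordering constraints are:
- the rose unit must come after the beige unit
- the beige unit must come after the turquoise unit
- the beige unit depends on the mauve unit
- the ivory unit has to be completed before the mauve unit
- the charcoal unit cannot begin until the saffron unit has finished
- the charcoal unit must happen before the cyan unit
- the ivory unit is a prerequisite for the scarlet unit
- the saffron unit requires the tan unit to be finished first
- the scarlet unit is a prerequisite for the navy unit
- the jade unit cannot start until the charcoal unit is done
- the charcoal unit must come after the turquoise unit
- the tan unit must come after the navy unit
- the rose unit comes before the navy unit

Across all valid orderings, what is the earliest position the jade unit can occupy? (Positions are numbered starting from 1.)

Working backwards through the constraints from the jade unit, its full set of required predecessors is the beige unit, the charcoal unit, the tan unit, the turquoise unit, the ivory unit, the navy unit, the mauve unit, the saffron unit, the scarlet unit, the rose unit — 10 of them.
With 10 mandatory predecessors, the earliest the jade unit can sit is position 10+1 = 11, and placing just those 10 first achieves it.

11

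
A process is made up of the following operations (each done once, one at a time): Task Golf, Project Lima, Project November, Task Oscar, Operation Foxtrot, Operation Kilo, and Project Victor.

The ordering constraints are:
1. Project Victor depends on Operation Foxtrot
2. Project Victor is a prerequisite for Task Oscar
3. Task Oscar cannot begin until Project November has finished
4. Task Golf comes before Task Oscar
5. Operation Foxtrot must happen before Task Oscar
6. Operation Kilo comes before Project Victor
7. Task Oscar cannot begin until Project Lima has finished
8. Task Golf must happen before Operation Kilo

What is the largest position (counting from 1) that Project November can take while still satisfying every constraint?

6

Following the constraints forward from Project November, its only required successor is Task Oscar.
So at least 1 operation follows Project November, putting Project November no later than position 6. That position is achievable by scheduling everything else first.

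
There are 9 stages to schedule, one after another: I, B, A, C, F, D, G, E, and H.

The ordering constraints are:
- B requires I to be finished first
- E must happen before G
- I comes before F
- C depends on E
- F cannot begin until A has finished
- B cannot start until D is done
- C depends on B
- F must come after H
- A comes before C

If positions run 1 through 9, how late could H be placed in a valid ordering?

8

The only stage forced after H (directly or by a chain) is F.
With 1 mandatory successor out of 9 stages total, the latest slot for H is 9−1 = 8, and it's reachable by doing all non-successors before H.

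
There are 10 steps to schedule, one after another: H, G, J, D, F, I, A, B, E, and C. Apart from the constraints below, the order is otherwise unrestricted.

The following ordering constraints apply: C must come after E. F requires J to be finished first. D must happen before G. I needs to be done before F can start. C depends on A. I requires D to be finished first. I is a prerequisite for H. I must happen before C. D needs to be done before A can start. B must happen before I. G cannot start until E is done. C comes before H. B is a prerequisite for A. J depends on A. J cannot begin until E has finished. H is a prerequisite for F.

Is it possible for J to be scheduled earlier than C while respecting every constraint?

No chain of constraints runs from C to J, so C is not required to come first.
So a valid ordering placing J earlier than C exists.

Yes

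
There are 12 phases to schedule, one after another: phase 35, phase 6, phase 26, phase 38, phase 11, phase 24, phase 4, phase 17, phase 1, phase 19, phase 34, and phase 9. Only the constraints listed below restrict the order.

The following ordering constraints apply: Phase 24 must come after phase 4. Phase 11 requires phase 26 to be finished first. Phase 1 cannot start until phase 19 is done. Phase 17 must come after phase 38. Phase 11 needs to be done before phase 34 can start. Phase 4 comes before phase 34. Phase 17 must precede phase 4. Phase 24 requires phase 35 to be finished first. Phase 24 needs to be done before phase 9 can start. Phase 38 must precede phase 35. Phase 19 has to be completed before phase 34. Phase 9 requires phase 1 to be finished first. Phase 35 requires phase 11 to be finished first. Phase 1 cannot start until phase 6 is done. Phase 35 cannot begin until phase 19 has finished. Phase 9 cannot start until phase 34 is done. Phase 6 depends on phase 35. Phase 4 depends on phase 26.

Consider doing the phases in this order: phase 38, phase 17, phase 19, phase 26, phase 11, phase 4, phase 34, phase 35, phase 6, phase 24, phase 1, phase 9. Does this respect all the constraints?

Going through the constraints one by one, each required predecessor appears earlier in the sequence than its dependent — e.g. phase 19 (position 3) is before phase 1 (position 11), as required.

Yes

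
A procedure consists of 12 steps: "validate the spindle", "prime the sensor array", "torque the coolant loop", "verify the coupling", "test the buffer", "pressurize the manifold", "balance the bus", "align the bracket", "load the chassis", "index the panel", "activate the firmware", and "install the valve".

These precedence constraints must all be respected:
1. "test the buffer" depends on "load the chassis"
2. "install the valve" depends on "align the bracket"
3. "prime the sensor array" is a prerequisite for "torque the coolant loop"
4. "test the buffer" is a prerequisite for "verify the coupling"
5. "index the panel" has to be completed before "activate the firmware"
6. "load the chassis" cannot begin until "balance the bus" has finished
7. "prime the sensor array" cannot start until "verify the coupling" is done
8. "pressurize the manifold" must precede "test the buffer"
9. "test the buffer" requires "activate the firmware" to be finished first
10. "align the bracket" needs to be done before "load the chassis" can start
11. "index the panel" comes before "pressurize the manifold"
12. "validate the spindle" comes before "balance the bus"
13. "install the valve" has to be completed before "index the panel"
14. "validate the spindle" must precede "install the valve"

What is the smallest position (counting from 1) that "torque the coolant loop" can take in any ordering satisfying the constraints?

Every step that must precede "torque the coolant loop" has to come before it. Tracing all chains that end at "torque the coolant loop", those steps are: "validate the spindle", "prime the sensor array", "verify the coupling", "test the buffer", "pressurize the manifold", "balance the bus", "align the bracket", "load the chassis", "index the panel", "activate the firmware", "install the valve" — 11 in total.
So at minimum 11 steps come before "torque the coolant loop", putting "torque the coolant loop" no earlier than position 12. That position is achievable by scheduling exactly those predecessors first.

12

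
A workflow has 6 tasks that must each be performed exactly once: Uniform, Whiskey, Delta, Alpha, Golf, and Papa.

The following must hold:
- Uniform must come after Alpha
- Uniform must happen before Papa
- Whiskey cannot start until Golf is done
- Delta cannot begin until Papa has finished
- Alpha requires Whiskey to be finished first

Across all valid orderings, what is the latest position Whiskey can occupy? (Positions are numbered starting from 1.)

2

The tasks that are forced after Whiskey, directly or by a chain of constraints, are Uniform, Delta, Alpha, Papa. That's 4 tasks.
So at least 4 tasks follow Whiskey, putting Whiskey no later than position 2. That position is achievable by scheduling everything else first.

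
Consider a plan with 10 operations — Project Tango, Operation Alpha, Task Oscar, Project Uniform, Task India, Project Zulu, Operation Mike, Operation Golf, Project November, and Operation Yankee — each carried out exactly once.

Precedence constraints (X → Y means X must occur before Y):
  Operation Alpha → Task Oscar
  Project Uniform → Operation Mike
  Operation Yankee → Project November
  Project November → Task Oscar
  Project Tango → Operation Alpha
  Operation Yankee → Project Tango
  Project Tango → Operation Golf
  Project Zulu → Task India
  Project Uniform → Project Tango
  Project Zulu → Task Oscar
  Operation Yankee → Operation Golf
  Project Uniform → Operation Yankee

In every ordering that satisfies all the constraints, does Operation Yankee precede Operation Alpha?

There is a constraint chain Operation Yankee → Project Tango → Operation Alpha.
That forces Operation Yankee before Operation Alpha in every valid schedule.

Yes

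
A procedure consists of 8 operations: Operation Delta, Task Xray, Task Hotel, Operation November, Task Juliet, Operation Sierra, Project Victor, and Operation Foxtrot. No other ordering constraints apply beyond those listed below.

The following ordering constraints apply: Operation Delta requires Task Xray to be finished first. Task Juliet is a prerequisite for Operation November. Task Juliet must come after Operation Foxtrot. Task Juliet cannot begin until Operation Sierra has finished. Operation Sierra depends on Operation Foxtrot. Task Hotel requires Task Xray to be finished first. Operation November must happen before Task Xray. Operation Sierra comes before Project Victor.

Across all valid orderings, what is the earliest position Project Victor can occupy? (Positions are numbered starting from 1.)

Working backwards through the constraints from Project Victor, its full set of required predecessors is Operation Sierra, Operation Foxtrot — 2 of them.
With 2 mandatory predecessors, the earliest Project Victor can sit is position 2+1 = 3, and placing just those 2 first achieves it.

3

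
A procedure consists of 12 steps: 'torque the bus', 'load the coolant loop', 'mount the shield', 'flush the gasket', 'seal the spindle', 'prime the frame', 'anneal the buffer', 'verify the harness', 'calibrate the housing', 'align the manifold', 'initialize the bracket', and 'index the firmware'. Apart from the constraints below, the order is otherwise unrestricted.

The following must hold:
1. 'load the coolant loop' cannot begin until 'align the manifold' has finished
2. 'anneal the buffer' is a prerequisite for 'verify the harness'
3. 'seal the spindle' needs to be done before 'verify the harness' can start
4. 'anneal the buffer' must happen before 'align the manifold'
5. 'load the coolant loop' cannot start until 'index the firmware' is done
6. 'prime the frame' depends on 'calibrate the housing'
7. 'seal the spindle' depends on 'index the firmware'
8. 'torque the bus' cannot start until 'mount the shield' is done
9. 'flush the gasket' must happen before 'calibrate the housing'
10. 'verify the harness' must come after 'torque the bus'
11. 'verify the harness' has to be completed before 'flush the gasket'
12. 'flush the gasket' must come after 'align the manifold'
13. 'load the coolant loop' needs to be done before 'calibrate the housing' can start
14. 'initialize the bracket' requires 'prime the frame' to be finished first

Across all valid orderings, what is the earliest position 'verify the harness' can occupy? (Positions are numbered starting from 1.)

6

Working backwards through the constraints from 'verify the harness', its full set of required predecessors is 'torque the bus', 'mount the shield', 'seal the spindle', 'anneal the buffer', 'index the firmware' — 5 of them.
So at minimum 5 steps come before 'verify the harness', putting 'verify the harness' no earlier than position 6. That position is achievable by scheduling exactly those predecessors first.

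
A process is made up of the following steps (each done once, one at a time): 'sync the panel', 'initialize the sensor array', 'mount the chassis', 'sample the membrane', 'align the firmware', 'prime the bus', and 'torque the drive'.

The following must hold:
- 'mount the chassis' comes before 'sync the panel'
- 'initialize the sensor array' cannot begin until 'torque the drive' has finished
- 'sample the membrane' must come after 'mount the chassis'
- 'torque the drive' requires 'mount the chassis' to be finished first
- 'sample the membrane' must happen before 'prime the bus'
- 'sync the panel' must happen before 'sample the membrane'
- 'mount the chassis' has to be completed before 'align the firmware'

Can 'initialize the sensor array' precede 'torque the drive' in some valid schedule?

Following 'torque the drive' → 'initialize the sensor array', 'torque the drive' must precede 'initialize the sensor array' in every valid ordering.
So no valid ordering can have 'initialize the sensor array' before 'torque the drive'.

No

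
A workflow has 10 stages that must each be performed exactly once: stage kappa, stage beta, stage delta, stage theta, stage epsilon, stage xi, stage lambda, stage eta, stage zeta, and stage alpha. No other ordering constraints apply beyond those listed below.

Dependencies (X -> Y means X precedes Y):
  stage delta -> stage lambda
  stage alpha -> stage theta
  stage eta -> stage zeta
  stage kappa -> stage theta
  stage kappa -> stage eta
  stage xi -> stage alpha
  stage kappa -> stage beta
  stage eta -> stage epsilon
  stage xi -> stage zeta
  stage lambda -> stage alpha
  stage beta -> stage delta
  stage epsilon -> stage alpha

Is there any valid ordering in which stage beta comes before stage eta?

Yes

The constraints leave stage beta and stage eta unordered relative to each other; nothing requires stage eta earlier.
So a valid ordering placing stage beta earlier than stage eta exists.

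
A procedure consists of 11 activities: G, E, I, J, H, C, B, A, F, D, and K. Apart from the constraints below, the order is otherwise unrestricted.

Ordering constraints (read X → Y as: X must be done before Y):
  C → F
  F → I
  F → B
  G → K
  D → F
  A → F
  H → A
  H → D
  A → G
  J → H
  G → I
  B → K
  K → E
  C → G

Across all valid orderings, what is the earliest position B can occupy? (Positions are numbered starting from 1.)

7

Every activity that must precede B has to come before it. Tracing all chains that end at B, those activities are: J, H, C, A, F, D — 6 in total.
So at minimum 6 activities come before B, putting B no earlier than position 7. That position is achievable by scheduling exactly those predecessors first.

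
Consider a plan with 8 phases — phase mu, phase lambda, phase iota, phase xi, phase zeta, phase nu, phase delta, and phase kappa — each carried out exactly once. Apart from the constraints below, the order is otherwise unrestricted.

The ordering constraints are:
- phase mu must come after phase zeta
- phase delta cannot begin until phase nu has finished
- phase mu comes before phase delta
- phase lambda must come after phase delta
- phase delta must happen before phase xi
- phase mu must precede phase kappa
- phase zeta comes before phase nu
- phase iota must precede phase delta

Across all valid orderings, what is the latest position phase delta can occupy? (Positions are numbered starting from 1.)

Following every chain forward from phase delta, the phases that must come later are phase lambda, phase xi — 2 of them.
With 2 mandatory successors out of 8 phases total, the latest slot for phase delta is 8−2 = 6, and it's reachable by doing all non-successors before phase delta.

6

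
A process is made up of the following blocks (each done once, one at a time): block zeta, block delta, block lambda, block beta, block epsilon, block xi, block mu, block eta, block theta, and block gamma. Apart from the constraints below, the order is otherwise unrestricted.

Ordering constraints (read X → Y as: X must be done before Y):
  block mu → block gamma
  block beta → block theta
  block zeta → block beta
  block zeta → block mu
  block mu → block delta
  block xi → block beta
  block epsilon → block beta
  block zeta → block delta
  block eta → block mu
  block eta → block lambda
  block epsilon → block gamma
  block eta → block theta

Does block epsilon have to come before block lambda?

Block epsilon and block lambda are not related by any chain of constraints.
There exist valid orderings with block lambda before block epsilon, so block epsilon is not required to come first.

No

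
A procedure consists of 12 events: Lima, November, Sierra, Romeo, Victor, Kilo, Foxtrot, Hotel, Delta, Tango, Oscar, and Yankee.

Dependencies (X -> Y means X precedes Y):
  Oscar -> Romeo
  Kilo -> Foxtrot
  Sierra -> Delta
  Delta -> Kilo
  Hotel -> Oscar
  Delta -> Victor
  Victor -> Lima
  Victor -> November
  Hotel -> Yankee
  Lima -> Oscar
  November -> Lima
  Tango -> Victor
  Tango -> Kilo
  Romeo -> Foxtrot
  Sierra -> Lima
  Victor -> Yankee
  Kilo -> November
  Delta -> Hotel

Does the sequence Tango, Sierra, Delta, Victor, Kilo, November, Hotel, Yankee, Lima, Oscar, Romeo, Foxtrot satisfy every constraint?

Going through the constraints one by one, each required predecessor appears earlier in the sequence than its dependent — e.g. Sierra (position 2) is before Lima (position 9), as required.

Yes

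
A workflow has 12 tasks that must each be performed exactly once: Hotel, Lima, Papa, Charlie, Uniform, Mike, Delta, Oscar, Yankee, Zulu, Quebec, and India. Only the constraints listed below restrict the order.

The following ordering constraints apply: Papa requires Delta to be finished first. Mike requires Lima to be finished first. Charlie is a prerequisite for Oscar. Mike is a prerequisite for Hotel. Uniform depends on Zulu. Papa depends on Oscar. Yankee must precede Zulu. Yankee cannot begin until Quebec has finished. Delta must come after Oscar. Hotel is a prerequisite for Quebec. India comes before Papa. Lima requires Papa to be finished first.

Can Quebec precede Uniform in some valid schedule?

Quebec is actually forced before Uniform by the constraints, so certainly some valid ordering has Quebec first.

Yes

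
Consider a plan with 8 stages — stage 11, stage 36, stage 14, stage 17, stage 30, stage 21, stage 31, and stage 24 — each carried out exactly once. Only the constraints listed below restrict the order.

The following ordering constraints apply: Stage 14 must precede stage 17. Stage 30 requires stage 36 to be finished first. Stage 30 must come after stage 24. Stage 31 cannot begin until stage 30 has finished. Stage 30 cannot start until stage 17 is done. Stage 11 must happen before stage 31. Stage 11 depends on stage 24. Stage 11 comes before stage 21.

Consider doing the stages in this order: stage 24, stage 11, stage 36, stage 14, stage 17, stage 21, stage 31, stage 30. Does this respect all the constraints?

No

In the proposed order, stage 31 appears before stage 30.
That contradicts the constraint that stage 30 must precede stage 31.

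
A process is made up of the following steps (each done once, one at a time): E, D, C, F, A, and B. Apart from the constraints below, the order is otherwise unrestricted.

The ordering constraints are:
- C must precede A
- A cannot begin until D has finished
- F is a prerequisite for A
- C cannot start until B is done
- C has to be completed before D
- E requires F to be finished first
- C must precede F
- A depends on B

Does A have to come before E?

No

Nothing in the constraints links A and E; they are unordered relative to each other.
So A can come before E or after — it is not forced.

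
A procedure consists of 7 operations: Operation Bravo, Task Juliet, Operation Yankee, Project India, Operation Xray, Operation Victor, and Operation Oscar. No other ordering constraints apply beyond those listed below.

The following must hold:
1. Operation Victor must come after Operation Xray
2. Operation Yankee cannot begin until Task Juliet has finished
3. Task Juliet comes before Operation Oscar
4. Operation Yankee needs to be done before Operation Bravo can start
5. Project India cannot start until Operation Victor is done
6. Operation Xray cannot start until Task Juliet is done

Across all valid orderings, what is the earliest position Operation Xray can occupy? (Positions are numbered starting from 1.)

The only operation forced before Operation Xray (directly or transitively) is Task Juliet.
With 1 mandatory predecessor, the earliest Operation Xray can sit is position 1+1 = 2, and placing just that one first achieves it.

2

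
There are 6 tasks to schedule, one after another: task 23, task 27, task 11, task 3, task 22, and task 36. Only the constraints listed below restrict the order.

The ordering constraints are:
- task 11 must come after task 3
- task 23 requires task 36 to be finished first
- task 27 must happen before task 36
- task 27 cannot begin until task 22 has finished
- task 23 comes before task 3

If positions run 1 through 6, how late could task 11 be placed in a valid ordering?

6

Nothing depends on task 11, so it can be the final task, position 6.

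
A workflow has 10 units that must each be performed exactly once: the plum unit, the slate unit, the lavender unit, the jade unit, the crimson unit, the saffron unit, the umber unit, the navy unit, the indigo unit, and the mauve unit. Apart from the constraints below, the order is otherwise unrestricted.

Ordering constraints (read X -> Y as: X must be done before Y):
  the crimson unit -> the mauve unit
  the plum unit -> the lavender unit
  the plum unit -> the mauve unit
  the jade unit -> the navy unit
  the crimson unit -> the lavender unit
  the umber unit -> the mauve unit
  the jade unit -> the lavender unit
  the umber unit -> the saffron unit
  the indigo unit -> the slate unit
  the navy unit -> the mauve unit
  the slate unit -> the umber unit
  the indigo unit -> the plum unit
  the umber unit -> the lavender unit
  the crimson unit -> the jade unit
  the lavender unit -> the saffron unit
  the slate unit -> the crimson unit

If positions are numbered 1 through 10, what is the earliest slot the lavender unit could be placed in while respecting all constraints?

7

The units that are forced before the lavender unit, directly or transitively, are the plum unit, the slate unit, the jade unit, the crimson unit, the umber unit, the indigo unit. That's 6 units.
So at minimum 6 units come before the lavender unit, putting the lavender unit no earlier than position 7. That position is achievable by scheduling exactly those predecessors first.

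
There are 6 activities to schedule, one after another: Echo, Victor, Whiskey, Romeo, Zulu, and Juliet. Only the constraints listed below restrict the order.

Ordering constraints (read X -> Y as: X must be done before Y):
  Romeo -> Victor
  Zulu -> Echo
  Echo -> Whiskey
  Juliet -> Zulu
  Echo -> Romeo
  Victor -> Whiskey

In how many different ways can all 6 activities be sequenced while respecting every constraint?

1

Only Juliet has no prerequisites, so it must go first.
Every activity is then forced in turn, so only 1 complete ordering is consistent with the constraints.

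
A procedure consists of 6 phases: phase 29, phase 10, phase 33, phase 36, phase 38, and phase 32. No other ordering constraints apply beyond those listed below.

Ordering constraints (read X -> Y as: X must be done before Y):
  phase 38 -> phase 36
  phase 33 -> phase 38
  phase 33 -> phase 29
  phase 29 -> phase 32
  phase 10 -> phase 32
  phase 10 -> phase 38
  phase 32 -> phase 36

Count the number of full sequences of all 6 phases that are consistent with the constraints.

The phases with no prerequisites are phase 10, phase 33; any of them can be placed first.
Counting all ways to extend the partial order to a total order gives 8.

8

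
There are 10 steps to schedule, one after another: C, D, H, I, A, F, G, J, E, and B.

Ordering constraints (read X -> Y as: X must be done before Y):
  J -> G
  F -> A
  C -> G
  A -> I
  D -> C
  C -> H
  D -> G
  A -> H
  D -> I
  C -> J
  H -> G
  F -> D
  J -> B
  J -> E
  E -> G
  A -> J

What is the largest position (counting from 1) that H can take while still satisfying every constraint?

Following the constraints forward from H, its only required successor is G.
So at least 1 step follows H, putting H no later than position 9. That position is achievable by scheduling everything else first.

9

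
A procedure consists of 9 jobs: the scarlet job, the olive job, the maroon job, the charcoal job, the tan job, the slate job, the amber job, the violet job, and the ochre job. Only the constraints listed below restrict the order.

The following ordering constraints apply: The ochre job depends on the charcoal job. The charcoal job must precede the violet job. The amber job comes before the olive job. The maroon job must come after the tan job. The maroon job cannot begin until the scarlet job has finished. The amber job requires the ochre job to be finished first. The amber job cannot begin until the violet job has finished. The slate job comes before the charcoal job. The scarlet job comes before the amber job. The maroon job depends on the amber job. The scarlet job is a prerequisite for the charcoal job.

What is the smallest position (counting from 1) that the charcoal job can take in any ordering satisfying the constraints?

Working backwards through the constraints from the charcoal job, its full set of required predecessors is the scarlet job, the slate job — 2 of them.
So at minimum 2 jobs come before the charcoal job, putting the charcoal job no earlier than position 3. That position is achievable by scheduling exactly those predecessors first.

3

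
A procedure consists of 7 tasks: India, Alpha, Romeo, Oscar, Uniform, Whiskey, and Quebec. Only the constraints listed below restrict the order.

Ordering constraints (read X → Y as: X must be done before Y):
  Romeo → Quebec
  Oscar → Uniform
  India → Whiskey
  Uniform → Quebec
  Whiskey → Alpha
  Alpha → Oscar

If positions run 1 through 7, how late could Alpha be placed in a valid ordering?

4

Following every chain forward from Alpha, the tasks that must come later are Oscar, Uniform, Quebec — 3 of them.
With 3 mandatory successors out of 7 tasks total, the latest slot for Alpha is 7−3 = 4, and it's reachable by doing all non-successors before Alpha.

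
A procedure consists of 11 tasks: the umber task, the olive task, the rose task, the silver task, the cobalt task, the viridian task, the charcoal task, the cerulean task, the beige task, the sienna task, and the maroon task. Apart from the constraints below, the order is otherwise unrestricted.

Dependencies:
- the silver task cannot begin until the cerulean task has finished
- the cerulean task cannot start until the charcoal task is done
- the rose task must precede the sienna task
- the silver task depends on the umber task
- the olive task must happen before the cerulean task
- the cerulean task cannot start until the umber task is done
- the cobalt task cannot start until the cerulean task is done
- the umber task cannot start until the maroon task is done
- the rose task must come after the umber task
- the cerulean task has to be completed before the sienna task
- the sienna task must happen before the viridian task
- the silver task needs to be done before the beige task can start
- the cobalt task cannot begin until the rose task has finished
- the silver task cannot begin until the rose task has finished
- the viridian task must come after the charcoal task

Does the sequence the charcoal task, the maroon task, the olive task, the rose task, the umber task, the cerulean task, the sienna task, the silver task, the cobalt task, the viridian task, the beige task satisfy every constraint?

Here the umber task comes after the rose task.
That contradicts the constraint that the umber task must precede the rose task.

No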